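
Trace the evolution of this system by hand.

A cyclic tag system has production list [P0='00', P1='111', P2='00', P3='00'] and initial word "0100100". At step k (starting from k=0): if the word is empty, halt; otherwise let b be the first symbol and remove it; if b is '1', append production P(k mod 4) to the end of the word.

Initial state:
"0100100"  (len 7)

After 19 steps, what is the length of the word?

7

[0] "0100100"  (len 7)
[1] "100100"  (len 6)
[2] "00100111"  (len 8)
[3] "0100111"  (len 7)
[4] "100111"  (len 6)
[5] "0011100"  (len 7)
[6] "011100"  (len 6)
[7] "11100"  (len 5)
[8] "110000"  (len 6)
[9] "1000000"  (len 7)
[10] "000000111"  (len 9)
[11] "00000111"  (len 8)
[12] "0000111"  (len 7)
[13] "000111"  (len 6)
[14] "00111"  (len 5)
[15] "0111"  (len 4)
[16] "111"  (len 3)
[17] "1100"  (len 4)
[18] "100111"  (len 6)
[19] "0011100"  (len 7)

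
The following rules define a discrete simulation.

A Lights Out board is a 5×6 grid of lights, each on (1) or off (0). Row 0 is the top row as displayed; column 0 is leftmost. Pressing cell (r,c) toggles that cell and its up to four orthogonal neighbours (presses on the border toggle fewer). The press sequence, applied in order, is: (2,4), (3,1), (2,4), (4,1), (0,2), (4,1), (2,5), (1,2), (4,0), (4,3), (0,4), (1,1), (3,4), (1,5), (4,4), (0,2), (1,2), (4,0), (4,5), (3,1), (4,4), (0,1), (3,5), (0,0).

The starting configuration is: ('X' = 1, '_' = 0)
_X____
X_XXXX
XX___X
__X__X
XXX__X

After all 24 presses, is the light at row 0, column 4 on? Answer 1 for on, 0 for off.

k=0  _X____
X_XXXX
XX___X
__X__X
XXX__X
k=1  _X____
X_XX_X
XX_XX_
__X_XX
XXX__X
k=2  _X____
X_XX_X
X__XX_
XX__XX
X_X__X
k=3  _X____
X_XXXX
X____X
XX___X
X_X__X
k=4  _X____
X_XXXX
X____X
X____X
_X___X
k=5  __XX__
X__XXX
X____X
X____X
_X___X
k=6  __XX__
X__XXX
X____X
XX___X
X_X__X
k=7  __XX__
X__XX_
X___X_
XX____
X_X__X
k=8  ___X__
XXX_X_
X_X_X_
XX____
X_X__X
k=9  ___X__
XXX_X_
X_X_X_
_X____
_XX__X
k=10  ___X__
XXX_X_
X_X_X_
_X_X__
_X_XXX
k=11  ____XX
XXX___
X_X_X_
_X_X__
_X_XXX
k=12  _X__XX
______
XXX_X_
_X_X__
_X_XXX
k=13  _X__XX
______
XXX___
_X__XX
_X_X_X
k=14  _X__X_
____XX
XXX__X
_X__XX
_X_X_X
k=15  _X__X_
____XX
XXX__X
_X___X
_X__X_
k=16  __XXX_
__X_XX
XXX__X
_X___X
_X__X_
k=17  ___XX_
_X_XXX
XX___X
_X___X
_X__X_
k=18  ___XX_
_X_XXX
XX___X
XX___X
X___X_
k=19  ___XX_
_X_XXX
XX___X
XX____
X____X
k=20  ___XX_
_X_XXX
X____X
__X___
XX___X
k=21  ___XX_
_X_XXX
X____X
__X_X_
XX_XX_
k=22  XXXXX_
___XXX
X____X
__X_X_
XX_XX_
k=23  XXXXX_
___XXX
X_____
__X__X
XX_XXX
k=24  __XXX_
X__XXX
X_____
__X__X
XX_XXX

1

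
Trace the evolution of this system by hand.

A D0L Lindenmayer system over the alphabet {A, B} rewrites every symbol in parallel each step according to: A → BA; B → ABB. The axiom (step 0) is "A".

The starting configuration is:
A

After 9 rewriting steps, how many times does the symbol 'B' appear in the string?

0) A
1) BA
2) ABBBA
3) BAABBABBABBBA
4) ABBBABAABBABBBAABBABBBAABBABBABBBA
5) BAABBABBABBBAABBBABAABBABBBAABBABBABBBABAABBABBBAABBABBABBBABAABBABBBAABBABBBAABBABBABBBA
6) ABBBABAABBABBBAABBABBBAABBABBABBBABAABBABBABBBAABBBABAABBA…ABBABBBABAABBABBBAABBABBABBBABAABBABBBAABBABBBAABBABBABBBA  (len 233)
7) BAABBABBABBBAABBBABAABBABBBAABBABBABBBABAABBABBBAABBABBABB…ABBABBBABAABBABBBAABBABBABBBABAABBABBBAABBABBBAABBABBABBBA  (len 610)
8) ABBBABAABBABBBAABBABBBAABBABBABBBABAABBABBABBBAABBBABAABBA…ABBABBBABAABBABBBAABBABBABBBABAABBABBBAABBABBBAABBABBABBBA  (len 1597)
9) BAABBABBABBBAABBBABAABBABBBAABBABBABBBABAABBABBBAABBABBABB…ABBABBBABAABBABBBAABBABBABBBABAABBABBBAABBABBBAABBABBABBBA  (len 4181)

2584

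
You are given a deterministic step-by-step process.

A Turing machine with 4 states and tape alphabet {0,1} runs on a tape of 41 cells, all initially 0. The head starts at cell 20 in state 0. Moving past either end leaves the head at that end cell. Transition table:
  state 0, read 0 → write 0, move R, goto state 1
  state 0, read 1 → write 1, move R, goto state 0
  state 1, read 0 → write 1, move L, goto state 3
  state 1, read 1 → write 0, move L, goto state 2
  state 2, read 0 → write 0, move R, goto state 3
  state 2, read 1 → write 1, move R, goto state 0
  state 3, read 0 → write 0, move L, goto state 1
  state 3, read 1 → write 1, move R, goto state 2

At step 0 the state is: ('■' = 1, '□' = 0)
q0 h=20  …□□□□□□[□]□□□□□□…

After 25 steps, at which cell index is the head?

0) q0 h=20  …□□□□□□[□]□□□□□□…
1) q1 h=21  …□□□□□□[□]□□□□□□…
2) q3 h=20  …□□□□□□[□]■□□□□□…
3) q1 h=19  …□□□□□□[□]□■□□□□…
4) q3 h=18  …□□□□□□[□]■□■□□□…
5) q1 h=17  …□□□□□□[□]□■□■□□…
6) q3 h=16  …□□□□□□[□]■□■□■□…
7) q1 h=15  …□□□□□□[□]□■□■□■…
8) q3 h=14  …□□□□□□[□]■□■□■□…
9) q1 h=13  …□□□□□□[□]□■□■□■…
10) q3 h=12  …□□□□□□[□]■□■□■□…
11) q1 h=11  …□□□□□□[□]□■□■□■…
12) q3 h=10  …□□□□□□[□]■□■□■□…
13) q1 h= 9  …□□□□□□[□]□■□■□■…
14) q3 h= 8  …□□□□□□[□]■□■□■□…
15) q1 h= 7  …□□□□□□[□]□■□■□■…
16) q3 h= 6  |□□□□□□[□]■□■□■□…
17) q1 h= 5  |□□□□□[□]□■□■□■…
18) q3 h= 4  |□□□□[□]■□■□■□…
19) q1 h= 3  |□□□[□]□■□■□■…
20) q3 h= 2  |□□[□]■□■□■□…
21) q1 h= 1  |□[□]□■□■□■…
22) q3 h= 0  |[□]■□■□■□…
23) q1 h= 0  |[□]■□■□■□…
24) q3 h= 0  |[■]■□■□■□…
25) q2 h= 1  |■[■]□■□■□■…

1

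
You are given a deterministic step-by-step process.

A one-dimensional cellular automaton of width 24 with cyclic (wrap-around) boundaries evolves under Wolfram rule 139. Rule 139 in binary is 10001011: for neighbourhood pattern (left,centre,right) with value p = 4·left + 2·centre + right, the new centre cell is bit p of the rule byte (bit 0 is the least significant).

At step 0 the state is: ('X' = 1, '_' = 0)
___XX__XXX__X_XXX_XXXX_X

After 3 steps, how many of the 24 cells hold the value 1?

14

gen 0: ___XX__XXX__X_XXX_XXXX_X
gen 1: _XXX__XXX__X__XX__XXX___
gen 2: XXX__XXX__X__XX__XXX__XX
gen 3: XX__XXX__X__XX__XXX__XXX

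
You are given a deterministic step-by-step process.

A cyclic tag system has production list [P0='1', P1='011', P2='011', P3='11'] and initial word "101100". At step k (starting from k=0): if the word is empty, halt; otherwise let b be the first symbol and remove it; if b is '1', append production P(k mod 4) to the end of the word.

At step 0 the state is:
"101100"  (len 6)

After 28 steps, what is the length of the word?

25

[0] "101100"  (len 6)
[1] "011001"  (len 6)
[2] "11001"  (len 5)
[3] "1001011"  (len 7)
[4] "00101111"  (len 8)
[5] "0101111"  (len 7)
[6] "101111"  (len 6)
[7] "01111011"  (len 8)
[8] "1111011"  (len 7)
[9] "1110111"  (len 7)
[10] "110111011"  (len 9)
[11] "10111011011"  (len 11)
[12] "011101101111"  (len 12)
[13] "11101101111"  (len 11)
[14] "1101101111011"  (len 13)
[15] "101101111011011"  (len 15)
[16] "0110111101101111"  (len 16)
[17] "110111101101111"  (len 15)
[18] "10111101101111011"  (len 17)
[19] "0111101101111011011"  (len 19)
[20] "111101101111011011"  (len 18)
[21] "111011011110110111"  (len 18)
[22] "11011011110110111011"  (len 20)
[23] "1011011110110111011011"  (len 22)
[24] "01101111011011101101111"  (len 23)
[25] "1101111011011101101111"  (len 22)
[26] "101111011011101101111011"  (len 24)
[27] "01111011011101101111011011"  (len 26)
[28] "1111011011101101111011011"  (len 25)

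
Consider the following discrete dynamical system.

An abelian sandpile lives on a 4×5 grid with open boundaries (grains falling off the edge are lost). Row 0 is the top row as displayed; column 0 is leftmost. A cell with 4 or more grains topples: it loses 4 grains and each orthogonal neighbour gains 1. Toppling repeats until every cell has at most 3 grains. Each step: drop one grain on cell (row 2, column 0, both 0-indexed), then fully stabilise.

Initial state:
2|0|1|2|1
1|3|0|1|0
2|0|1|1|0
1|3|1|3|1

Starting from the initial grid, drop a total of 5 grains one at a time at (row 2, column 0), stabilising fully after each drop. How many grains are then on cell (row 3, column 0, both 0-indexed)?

2

k=0  2|0|1|2|1
1|3|0|1|0
2|0|1|1|0
1|3|1|3|1
k=1  2|0|1|2|1
1|3|0|1|0
3|0|1|1|0
1|3|1|3|1
k=2  2|0|1|2|1
2|3|0|1|0
0|1|1|1|0
2|3|1|3|1
k=3  2|0|1|2|1
2|3|0|1|0
1|1|1|1|0
2|3|1|3|1
k=4  2|0|1|2|1
2|3|0|1|0
2|1|1|1|0
2|3|1|3|1
k=5  2|0|1|2|1
2|3|0|1|0
3|1|1|1|0
2|3|1|3|1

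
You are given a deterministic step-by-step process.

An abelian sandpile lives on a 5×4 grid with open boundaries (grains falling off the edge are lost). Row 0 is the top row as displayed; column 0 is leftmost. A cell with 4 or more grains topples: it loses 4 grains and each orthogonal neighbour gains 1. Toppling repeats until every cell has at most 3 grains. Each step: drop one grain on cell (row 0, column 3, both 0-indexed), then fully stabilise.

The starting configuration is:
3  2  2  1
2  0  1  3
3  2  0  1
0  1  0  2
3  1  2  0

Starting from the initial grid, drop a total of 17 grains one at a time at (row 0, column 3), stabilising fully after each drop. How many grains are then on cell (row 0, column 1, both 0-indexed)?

1

gen 0: 3  2  2  1
2  0  1  3
3  2  0  1
0  1  0  2
3  1  2  0
gen 1: 3  2  2  2
2  0  1  3
3  2  0  1
0  1  0  2
3  1  2  0
gen 2: 3  2  2  3
2  0  1  3
3  2  0  1
0  1  0  2
3  1  2  0
gen 3: 3  2  3  1
2  0  2  0
3  2  0  2
0  1  0  2
3  1  2  0
gen 4: 3  2  3  2
2  0  2  0
3  2  0  2
0  1  0  2
3  1  2  0
gen 5: 3  2  3  3
2  0  2  0
3  2  0  2
0  1  0  2
3  1  2  0
gen 6: 3  3  0  1
2  0  3  1
3  2  0  2
0  1  0  2
3  1  2  0
gen 7: 3  3  0  2
2  0  3  1
3  2  0  2
0  1  0  2
3  1  2  0
gen 8: 3  3  0  3
2  0  3  1
3  2  0  2
0  1  0  2
3  1  2  0
gen 9: 3  3  1  0
2  0  3  2
3  2  0  2
0  1  0  2
3  1  2  0
gen 10: 3  3  1  1
2  0  3  2
3  2  0  2
0  1  0  2
3  1  2  0
gen 11: 3  3  1  2
2  0  3  2
3  2  0  2
0  1  0  2
3  1  2  0
gen 12: 3  3  1  3
2  0  3  2
3  2  0  2
0  1  0  2
3  1  2  0
gen 13: 3  3  2  0
2  0  3  3
3  2  0  2
0  1  0  2
3  1  2  0
gen 14: 3  3  2  1
2  0  3  3
3  2  0  2
0  1  0  2
3  1  2  0
gen 15: 3  3  2  2
2  0  3  3
3  2  0  2
0  1  0  2
3  1  2  0
gen 16: 3  3  2  3
2  0  3  3
3  2  0  2
0  1  0  2
3  1  2  0
gen 17: 0  1  1  2
3  2  1  1
3  2  1  3
0  1  0  2
3  1  2  0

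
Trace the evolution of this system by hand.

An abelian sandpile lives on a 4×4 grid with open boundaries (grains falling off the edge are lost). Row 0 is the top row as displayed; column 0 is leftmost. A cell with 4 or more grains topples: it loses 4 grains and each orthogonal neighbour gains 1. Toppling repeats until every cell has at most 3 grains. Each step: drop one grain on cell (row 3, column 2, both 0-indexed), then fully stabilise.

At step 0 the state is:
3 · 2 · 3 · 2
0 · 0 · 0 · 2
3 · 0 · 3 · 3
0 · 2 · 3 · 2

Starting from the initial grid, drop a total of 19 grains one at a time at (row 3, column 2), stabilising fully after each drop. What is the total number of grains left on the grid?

27

[0] 3 · 2 · 3 · 2
0 · 0 · 0 · 2
3 · 0 · 3 · 3
0 · 2 · 3 · 2
[1] 3 · 2 · 3 · 2
0 · 0 · 1 · 3
3 · 1 · 1 · 1
0 · 3 · 2 · 0
[2] 3 · 2 · 3 · 2
0 · 0 · 1 · 3
3 · 1 · 1 · 1
0 · 3 · 3 · 0
[3] 3 · 2 · 3 · 2
0 · 0 · 1 · 3
3 · 2 · 2 · 1
1 · 0 · 1 · 1
[4] 3 · 2 · 3 · 2
0 · 0 · 1 · 3
3 · 2 · 2 · 1
1 · 0 · 2 · 1
[5] 3 · 2 · 3 · 2
0 · 0 · 1 · 3
3 · 2 · 2 · 1
1 · 0 · 3 · 1
[6] 3 · 2 · 3 · 2
0 · 0 · 1 · 3
3 · 2 · 3 · 1
1 · 1 · 0 · 2
[7] 3 · 2 · 3 · 2
0 · 0 · 1 · 3
3 · 2 · 3 · 1
1 · 1 · 1 · 2
[8] 3 · 2 · 3 · 2
0 · 0 · 1 · 3
3 · 2 · 3 · 1
1 · 1 · 2 · 2
[9] 3 · 2 · 3 · 2
0 · 0 · 1 · 3
3 · 2 · 3 · 1
1 · 1 · 3 · 2
[10] 3 · 2 · 3 · 2
0 · 0 · 2 · 3
3 · 3 · 0 · 2
1 · 2 · 1 · 3
[11] 3 · 2 · 3 · 2
0 · 0 · 2 · 3
3 · 3 · 0 · 2
1 · 2 · 2 · 3
[12] 3 · 2 · 3 · 2
0 · 0 · 2 · 3
3 · 3 · 0 · 2
1 · 2 · 3 · 3
[13] 3 · 2 · 3 · 2
0 · 0 · 2 · 3
3 · 3 · 1 · 3
1 · 3 · 1 · 0
[14] 3 · 2 · 3 · 2
0 · 0 · 2 · 3
3 · 3 · 1 · 3
1 · 3 · 2 · 0
[15] 3 · 2 · 3 · 2
0 · 0 · 2 · 3
3 · 3 · 1 · 3
1 · 3 · 3 · 0
[16] 3 · 2 · 3 · 2
1 · 1 · 2 · 3
0 · 1 · 3 · 3
3 · 1 · 1 · 1
[17] 3 · 2 · 3 · 2
1 · 1 · 2 · 3
0 · 1 · 3 · 3
3 · 1 · 2 · 1
[18] 3 · 2 · 3 · 2
1 · 1 · 2 · 3
0 · 1 · 3 · 3
3 · 1 · 3 · 1
[19] 3 · 3 · 1 · 0
1 · 2 · 1 · 2
0 · 2 · 2 · 1
3 · 2 · 1 · 3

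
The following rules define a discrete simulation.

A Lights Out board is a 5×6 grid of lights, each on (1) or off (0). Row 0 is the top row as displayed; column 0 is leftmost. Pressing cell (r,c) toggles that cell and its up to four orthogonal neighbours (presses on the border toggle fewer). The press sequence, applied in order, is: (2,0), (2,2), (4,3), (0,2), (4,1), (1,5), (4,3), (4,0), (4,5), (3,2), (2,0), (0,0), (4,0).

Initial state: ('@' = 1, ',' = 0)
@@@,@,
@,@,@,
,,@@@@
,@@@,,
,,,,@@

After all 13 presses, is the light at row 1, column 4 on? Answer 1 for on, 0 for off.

0

step 0: @@@,@,
@,@,@,
,,@@@@
,@@@,,
,,,,@@
step 1: @@@,@,
,,@,@,
@@@@@@
@@@@,,
,,,,@@
step 2: @@@,@,
,,,,@,
@,,,@@
@@,@,,
,,,,@@
step 3: @@@,@,
,,,,@,
@,,,@@
@@,,,,
,,@@,@
step 4: @,,@@,
,,@,@,
@,,,@@
@@,,,,
,,@@,@
step 5: @,,@@,
,,@,@,
@,,,@@
@,,,,,
@@,@,@
step 6: @,,@@@
,,@,,@
@,,,@,
@,,,,,
@@,@,@
step 7: @,,@@@
,,@,,@
@,,,@,
@,,@,,
@@@,@@
step 8: @,,@@@
,,@,,@
@,,,@,
,,,@,,
,,@,@@
step 9: @,,@@@
,,@,,@
@,,,@,
,,,@,@
,,@,,,
step 10: @,,@@@
,,@,,@
@,@,@,
,@@,,@
,,,,,,
step 11: @,,@@@
@,@,,@
,@@,@,
@@@,,@
,,,,,,
step 12: ,@,@@@
,,@,,@
,@@,@,
@@@,,@
,,,,,,
step 13: ,@,@@@
,,@,,@
,@@,@,
,@@,,@
@@,,,,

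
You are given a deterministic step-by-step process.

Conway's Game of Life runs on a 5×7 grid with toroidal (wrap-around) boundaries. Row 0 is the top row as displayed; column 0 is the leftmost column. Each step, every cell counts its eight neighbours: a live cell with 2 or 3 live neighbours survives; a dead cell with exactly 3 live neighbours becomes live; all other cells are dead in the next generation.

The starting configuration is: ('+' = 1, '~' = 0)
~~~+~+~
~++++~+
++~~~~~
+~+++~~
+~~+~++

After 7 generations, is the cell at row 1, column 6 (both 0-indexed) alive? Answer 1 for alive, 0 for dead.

0) ~~~+~+~
~++++~+
++~~~~~
+~+++~~
+~~+~++
1) ~+~~~~~
~+~++++
~~~~~++
~~++++~
++~~~+~
2) ~+~~~~~
~~+~+~+
+~~~~~~
++++~~~
++~+~++
3) ~+~++~~
++~~~~~
+~~~~~+
~~~++~~
~~~++~+
4) ~+~+++~
~++~~~+
++~~~~+
+~~++~+
~~~~~~~
5) ++~+++~
~~~++~+
~~~+~~~
~+~~~++
+~+~~~+
6) ~+~~~~~
+~~~~~+
+~++~~+
~++~~++
~~++~~~
7) +++~~~~
~~+~~~+
~~++~~~
~~~~+++
+~~+~~~

1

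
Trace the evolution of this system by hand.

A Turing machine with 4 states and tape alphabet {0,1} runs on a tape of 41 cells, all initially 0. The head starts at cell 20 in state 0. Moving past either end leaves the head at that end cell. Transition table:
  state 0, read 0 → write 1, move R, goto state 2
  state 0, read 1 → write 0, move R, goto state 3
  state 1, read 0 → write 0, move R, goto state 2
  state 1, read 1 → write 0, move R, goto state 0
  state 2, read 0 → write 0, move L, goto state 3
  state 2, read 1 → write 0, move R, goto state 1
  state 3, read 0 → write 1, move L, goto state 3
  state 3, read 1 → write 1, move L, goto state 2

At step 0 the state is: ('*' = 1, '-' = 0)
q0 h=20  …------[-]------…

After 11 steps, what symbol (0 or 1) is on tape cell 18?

0) q0 h=20  …------[-]------…
1) q2 h=21  …-----*[-]------…
2) q3 h=20  …------[*]------…
3) q2 h=19  …------[-]*-----…
4) q3 h=18  …------[-]-*----…
5) q3 h=17  …------[-]*-*---…
6) q3 h=16  …------[-]**-*--…
7) q3 h=15  …------[-]***-*-…
8) q3 h=14  …------[-]****-*…
9) q3 h=13  …------[-]*****-…
10) q3 h=12  …------[-]******…
11) q3 h=11  …------[-]******…

1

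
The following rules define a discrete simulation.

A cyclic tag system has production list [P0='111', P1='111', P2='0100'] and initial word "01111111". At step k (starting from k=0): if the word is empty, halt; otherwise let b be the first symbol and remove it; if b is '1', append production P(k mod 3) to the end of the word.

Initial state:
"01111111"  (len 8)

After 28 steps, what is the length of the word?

49

[0] "01111111"  (len 8)
[1] "1111111"  (len 7)
[2] "111111111"  (len 9)
[3] "111111110100"  (len 12)
[4] "11111110100111"  (len 14)
[5] "1111110100111111"  (len 16)
[6] "1111101001111110100"  (len 19)
[7] "111101001111110100111"  (len 21)
[8] "11101001111110100111111"  (len 23)
[9] "11010011111101001111110100"  (len 26)
[10] "1010011111101001111110100111"  (len 28)
[11] "010011111101001111110100111111"  (len 30)
[12] "10011111101001111110100111111"  (len 29)
[13] "0011111101001111110100111111111"  (len 31)
[14] "011111101001111110100111111111"  (len 30)
[15] "11111101001111110100111111111"  (len 29)
[16] "1111101001111110100111111111111"  (len 31)
[17] "111101001111110100111111111111111"  (len 33)
[18] "111010011111101001111111111111110100"  (len 36)
[19] "11010011111101001111111111111110100111"  (len 38)
[20] "1010011111101001111111111111110100111111"  (len 40)
[21] "0100111111010011111111111111101001111110100"  (len 43)
[22] "100111111010011111111111111101001111110100"  (len 42)
[23] "00111111010011111111111111101001111110100111"  (len 44)
[24] "0111111010011111111111111101001111110100111"  (len 43)
[25] "111111010011111111111111101001111110100111"  (len 42)
[26] "11111010011111111111111101001111110100111111"  (len 44)
[27] "11110100111111111111111010011111101001111110100"  (len 47)
[28] "1110100111111111111111010011111101001111110100111"  (len 49)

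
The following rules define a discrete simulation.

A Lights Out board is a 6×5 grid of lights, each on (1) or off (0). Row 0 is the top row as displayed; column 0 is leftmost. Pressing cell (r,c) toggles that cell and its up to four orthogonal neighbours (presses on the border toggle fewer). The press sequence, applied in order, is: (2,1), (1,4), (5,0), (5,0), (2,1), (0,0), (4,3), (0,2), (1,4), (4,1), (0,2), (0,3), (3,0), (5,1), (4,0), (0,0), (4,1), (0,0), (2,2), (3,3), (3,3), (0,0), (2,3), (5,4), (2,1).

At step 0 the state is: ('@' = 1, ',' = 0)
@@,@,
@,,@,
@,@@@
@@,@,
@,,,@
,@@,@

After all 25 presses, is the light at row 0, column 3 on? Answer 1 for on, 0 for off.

0

k=0  @@,@,
@,,@,
@,@@@
@@,@,
@,,,@
,@@,@
k=1  @@,@,
@@,@,
,@,@@
@,,@,
@,,,@
,@@,@
k=2  @@,@@
@@,,@
,@,@,
@,,@,
@,,,@
,@@,@
k=3  @@,@@
@@,,@
,@,@,
@,,@,
,,,,@
@,@,@
k=4  @@,@@
@@,,@
,@,@,
@,,@,
@,,,@
,@@,@
k=5  @@,@@
@,,,@
@,@@,
@@,@,
@,,,@
,@@,@
k=6  ,,,@@
,,,,@
@,@@,
@@,@,
@,,,@
,@@,@
k=7  ,,,@@
,,,,@
@,@@,
@@,,,
@,@@,
,@@@@
k=8  ,@@,@
,,@,@
@,@@,
@@,,,
@,@@,
,@@@@
k=9  ,@@,,
,,@@,
@,@@@
@@,,,
@,@@,
,@@@@
k=10  ,@@,,
,,@@,
@,@@@
@,,,,
,@,@,
,,@@@
k=11  ,,,@,
,,,@,
@,@@@
@,,,,
,@,@,
,,@@@
k=12  ,,@,@
,,,,,
@,@@@
@,,,,
,@,@,
,,@@@
k=13  ,,@,@
,,,,,
,,@@@
,@,,,
@@,@,
,,@@@
k=14  ,,@,@
,,,,,
,,@@@
,@,,,
@,,@,
@@,@@
k=15  ,,@,@
,,,,,
,,@@@
@@,,,
,@,@,
,@,@@
k=16  @@@,@
@,,,,
,,@@@
@@,,,
,@,@,
,@,@@
k=17  @@@,@
@,,,,
,,@@@
@,,,,
@,@@,
,,,@@
k=18  ,,@,@
,,,,,
,,@@@
@,,,,
@,@@,
,,,@@
k=19  ,,@,@
,,@,,
,@,,@
@,@,,
@,@@,
,,,@@
k=20  ,,@,@
,,@,,
,@,@@
@,,@@
@,@,,
,,,@@
k=21  ,,@,@
,,@,,
,@,,@
@,@,,
@,@@,
,,,@@
k=22  @@@,@
@,@,,
,@,,@
@,@,,
@,@@,
,,,@@
k=23  @@@,@
@,@@,
,@@@,
@,@@,
@,@@,
,,,@@
k=24  @@@,@
@,@@,
,@@@,
@,@@,
@,@@@
,,,,,
k=25  @@@,@
@@@@,
@,,@,
@@@@,
@,@@@
,,,,,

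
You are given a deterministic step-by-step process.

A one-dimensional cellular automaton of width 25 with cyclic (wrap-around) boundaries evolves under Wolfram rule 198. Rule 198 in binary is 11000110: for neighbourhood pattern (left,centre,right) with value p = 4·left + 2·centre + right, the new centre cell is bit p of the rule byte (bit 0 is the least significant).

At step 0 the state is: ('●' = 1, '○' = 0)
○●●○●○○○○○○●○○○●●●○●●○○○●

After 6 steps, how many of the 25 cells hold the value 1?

13

[0] ○●●○●○○○○○○●○○○●●●○●●○○○●
[1] ○○●○●○○○○○●●○○●○●●○○●○○●●
[2] ○●●○●○○○○●○●○●●○○●○●●○●○●
[3] ○○●○●○○○●●○●○○●○●●○○●○●○●
[4] ○●●○●○○●○●○●○●●○○●○●●○●○●
[5] ○○●○●○●●○●○●○○●○●●○○●○●○●
[6] ○●●○●○○●○●○●○●●○○●○●●○●○●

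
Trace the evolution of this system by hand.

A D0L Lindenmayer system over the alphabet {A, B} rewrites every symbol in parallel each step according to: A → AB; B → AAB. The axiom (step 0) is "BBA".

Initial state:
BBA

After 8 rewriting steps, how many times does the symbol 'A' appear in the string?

0) BBA
1) AABAABAB
2) ABABAABABABAABABAAB
3) ABAABABAABABABAABABAABABAABABABAABABAABABABAAB
4) ABAABABABAABABAABABABAABABAABABAABABABAABABAABABABAABABAABABABAABABAABABAABABABAABABAABABABAABABAABABAABABABAAB
5) ABAABABABAABABAABABAABABABAABABAABABABAABABAABABAABABABAAB…ABAABABAABABABAABABAABABABAABABAABABABAABABAABABAABABABAAB  (len 268)
6) ABAABABABAABABAABABAABABABAABABAABABABAABABAABABABAABABAAB…ABAABABAABABABAABABAABABABAABABAABABABAABABAABABAABABABAAB  (len 647)
7) ABAABABABAABABAABABAABABABAABABAABABABAABABAABABABAABABAAB…ABAABABAABABABAABABAABABABAABABAABABABAABABAABABAABABABAAB  (len 1562)
8) ABAABABABAABABAABABAABABABAABABAABABABAABABAABABABAABABAAB…ABAABABAABABABAABABAABABABAABABAABABABAABABAABABAABABABAAB  (len 3771)

2209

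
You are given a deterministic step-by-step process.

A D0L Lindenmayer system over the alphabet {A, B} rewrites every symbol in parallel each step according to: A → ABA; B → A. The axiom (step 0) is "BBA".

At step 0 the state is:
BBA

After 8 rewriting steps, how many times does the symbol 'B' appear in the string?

k=0  BBA
k=1  AAABA
k=2  ABAABAABAAABA
k=3  ABAAABAABAAABAABAAABAABAABAAABA
k=4  ABAAABAABAABAAABAABAAABAABAABAAABAABAAABAABAABAAABAABAAABAABAAABAABAABAAABA
k=5  ABAAABAABAABAAABAABAAABAABAAABAABAABAAABAABAAABAABAABAAABA…ABAAABAABAABAAABAABAAABAABAABAAABAABAAABAABAAABAABAABAAABA  (len 181)
k=6  ABAAABAABAABAAABAABAAABAABAAABAABAABAAABAABAAABAABAABAAABA…ABAAABAABAABAAABAABAAABAABAABAAABAABAAABAABAAABAABAABAAABA  (len 437)
k=7  ABAAABAABAABAAABAABAAABAABAAABAABAABAAABAABAAABAABAABAAABA…ABAAABAABAABAAABAABAAABAABAABAAABAABAAABAABAAABAABAABAAABA  (len 1055)
k=8  ABAAABAABAABAAABAABAAABAABAAABAABAABAAABAABAAABAABAABAAABA…ABAAABAABAABAAABAABAAABAABAABAAABAABAAABAABAAABAABAABAAABA  (len 2547)

746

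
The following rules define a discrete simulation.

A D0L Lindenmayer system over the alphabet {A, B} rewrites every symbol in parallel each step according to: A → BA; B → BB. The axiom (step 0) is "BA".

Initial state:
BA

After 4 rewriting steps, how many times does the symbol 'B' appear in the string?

31

t=0: BA
t=1: BBBA
t=2: BBBBBBBA
t=3: BBBBBBBBBBBBBBBA
t=4: BBBBBBBBBBBBBBBBBBBBBBBBBBBBBBBA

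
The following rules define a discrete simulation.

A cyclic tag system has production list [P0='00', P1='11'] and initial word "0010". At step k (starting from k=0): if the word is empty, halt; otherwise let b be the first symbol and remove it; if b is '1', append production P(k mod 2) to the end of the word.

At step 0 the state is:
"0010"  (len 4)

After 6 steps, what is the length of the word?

0

k=0  "0010"  (len 4)
k=1  "010"  (len 3)
k=2  "10"  (len 2)
k=3  "000"  (len 3)
k=4  "00"  (len 2)
k=5  "0"  (len 1)
k=6  (halted — word empty)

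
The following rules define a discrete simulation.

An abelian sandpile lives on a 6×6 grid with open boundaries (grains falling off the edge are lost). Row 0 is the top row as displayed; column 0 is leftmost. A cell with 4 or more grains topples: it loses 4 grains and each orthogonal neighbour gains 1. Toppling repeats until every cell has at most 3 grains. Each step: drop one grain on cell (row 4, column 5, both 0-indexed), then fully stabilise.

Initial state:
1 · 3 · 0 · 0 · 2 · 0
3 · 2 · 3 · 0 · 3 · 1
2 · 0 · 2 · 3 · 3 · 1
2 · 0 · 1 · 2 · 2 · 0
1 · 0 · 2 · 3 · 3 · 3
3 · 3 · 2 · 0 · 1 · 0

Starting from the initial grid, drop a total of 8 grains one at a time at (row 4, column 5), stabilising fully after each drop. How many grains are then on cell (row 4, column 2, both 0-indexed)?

t=0: 1 · 3 · 0 · 0 · 2 · 0
3 · 2 · 3 · 0 · 3 · 1
2 · 0 · 2 · 3 · 3 · 1
2 · 0 · 1 · 2 · 2 · 0
1 · 0 · 2 · 3 · 3 · 3
3 · 3 · 2 · 0 · 1 · 0
t=1: 1 · 3 · 0 · 0 · 2 · 0
3 · 2 · 3 · 0 · 3 · 1
2 · 0 · 2 · 3 · 3 · 1
2 · 0 · 1 · 3 · 3 · 1
1 · 0 · 3 · 0 · 1 · 1
3 · 3 · 2 · 1 · 2 · 1
t=2: 1 · 3 · 0 · 0 · 2 · 0
3 · 2 · 3 · 0 · 3 · 1
2 · 0 · 2 · 3 · 3 · 1
2 · 0 · 1 · 3 · 3 · 1
1 · 0 · 3 · 0 · 1 · 2
3 · 3 · 2 · 1 · 2 · 1
t=3: 1 · 3 · 0 · 0 · 2 · 0
3 · 2 · 3 · 0 · 3 · 1
2 · 0 · 2 · 3 · 3 · 1
2 · 0 · 1 · 3 · 3 · 1
1 · 0 · 3 · 0 · 1 · 3
3 · 3 · 2 · 1 · 2 · 1
t=4: 1 · 3 · 0 · 0 · 2 · 0
3 · 2 · 3 · 0 · 3 · 1
2 · 0 · 2 · 3 · 3 · 1
2 · 0 · 1 · 3 · 3 · 2
1 · 0 · 3 · 0 · 2 · 0
3 · 3 · 2 · 1 · 2 · 2
t=5: 1 · 3 · 0 · 0 · 2 · 0
3 · 2 · 3 · 0 · 3 · 1
2 · 0 · 2 · 3 · 3 · 1
2 · 0 · 1 · 3 · 3 · 2
1 · 0 · 3 · 0 · 2 · 1
3 · 3 · 2 · 1 · 2 · 2
t=6: 1 · 3 · 0 · 0 · 2 · 0
3 · 2 · 3 · 0 · 3 · 1
2 · 0 · 2 · 3 · 3 · 1
2 · 0 · 1 · 3 · 3 · 2
1 · 0 · 3 · 0 · 2 · 2
3 · 3 · 2 · 1 · 2 · 2
t=7: 1 · 3 · 0 · 0 · 2 · 0
3 · 2 · 3 · 0 · 3 · 1
2 · 0 · 2 · 3 · 3 · 1
2 · 0 · 1 · 3 · 3 · 2
1 · 0 · 3 · 0 · 2 · 3
3 · 3 · 2 · 1 · 2 · 2
t=8: 1 · 3 · 0 · 0 · 2 · 0
3 · 2 · 3 · 0 · 3 · 1
2 · 0 · 2 · 3 · 3 · 1
2 · 0 · 1 · 3 · 3 · 3
1 · 0 · 3 · 0 · 3 · 0
3 · 3 · 2 · 1 · 2 · 3

3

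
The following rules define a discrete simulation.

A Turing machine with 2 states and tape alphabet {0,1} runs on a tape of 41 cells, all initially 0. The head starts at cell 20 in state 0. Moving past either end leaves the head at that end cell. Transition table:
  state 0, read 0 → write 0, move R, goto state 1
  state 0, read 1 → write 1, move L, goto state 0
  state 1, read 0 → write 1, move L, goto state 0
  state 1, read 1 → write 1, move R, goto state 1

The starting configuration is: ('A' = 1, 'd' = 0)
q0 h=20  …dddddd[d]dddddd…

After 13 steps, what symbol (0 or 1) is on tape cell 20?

gen 0: q0 h=20  …dddddd[d]dddddd…
gen 1: q1 h=21  …dddddd[d]dddddd…
gen 2: q0 h=20  …dddddd[d]Addddd…
gen 3: q1 h=21  …dddddd[A]dddddd…
gen 4: q1 h=22  …dddddA[d]dddddd…
gen 5: q0 h=21  …dddddd[A]Addddd…
gen 6: q0 h=20  …dddddd[d]AAdddd…
gen 7: q1 h=21  …dddddd[A]Addddd…
gen 8: q1 h=22  …dddddA[A]dddddd…
gen 9: q1 h=23  …ddddAA[d]dddddd…
gen 10: q0 h=22  …dddddA[A]Addddd…
gen 11: q0 h=21  …dddddd[A]AAdddd…
gen 12: q0 h=20  …dddddd[d]AAAddd…
gen 13: q1 h=21  …dddddd[A]AAdddd…

0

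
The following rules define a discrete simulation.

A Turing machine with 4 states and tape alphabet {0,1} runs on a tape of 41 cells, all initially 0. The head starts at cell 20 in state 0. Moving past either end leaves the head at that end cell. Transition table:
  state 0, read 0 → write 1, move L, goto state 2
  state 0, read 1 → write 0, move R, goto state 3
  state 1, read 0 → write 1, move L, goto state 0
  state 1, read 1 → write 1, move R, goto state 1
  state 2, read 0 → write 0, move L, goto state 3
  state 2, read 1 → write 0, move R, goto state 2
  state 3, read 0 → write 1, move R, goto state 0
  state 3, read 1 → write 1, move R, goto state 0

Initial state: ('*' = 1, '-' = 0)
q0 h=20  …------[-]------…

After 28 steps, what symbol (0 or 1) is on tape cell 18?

gen 0: q0 h=20  …------[-]------…
gen 1: q2 h=19  …------[-]*-----…
gen 2: q3 h=18  …------[-]-*----…
gen 3: q0 h=19  …-----*[-]*-----…
gen 4: q2 h=18  …------[*]**----…
gen 5: q2 h=19  …------[*]*-----…
gen 6: q2 h=20  …------[*]------…
gen 7: q2 h=21  …------[-]------…
gen 8: q3 h=20  …------[-]------…
gen 9: q0 h=21  …-----*[-]------…
gen 10: q2 h=20  …------[*]*-----…
gen 11: q2 h=21  …------[*]------…
gen 12: q2 h=22  …------[-]------…
gen 13: q3 h=21  …------[-]------…
gen 14: q0 h=22  …-----*[-]------…
gen 15: q2 h=21  …------[*]*-----…
gen 16: q2 h=22  …------[*]------…
gen 17: q2 h=23  …------[-]------…
gen 18: q3 h=22  …------[-]------…
gen 19: q0 h=23  …-----*[-]------…
gen 20: q2 h=22  …------[*]*-----…
gen 21: q2 h=23  …------[*]------…
gen 22: q2 h=24  …------[-]------…
gen 23: q3 h=23  …------[-]------…
gen 24: q0 h=24  …-----*[-]------…
gen 25: q2 h=23  …------[*]*-----…
gen 26: q2 h=24  …------[*]------…
gen 27: q2 h=25  …------[-]------…
gen 28: q3 h=24  …------[-]------…

0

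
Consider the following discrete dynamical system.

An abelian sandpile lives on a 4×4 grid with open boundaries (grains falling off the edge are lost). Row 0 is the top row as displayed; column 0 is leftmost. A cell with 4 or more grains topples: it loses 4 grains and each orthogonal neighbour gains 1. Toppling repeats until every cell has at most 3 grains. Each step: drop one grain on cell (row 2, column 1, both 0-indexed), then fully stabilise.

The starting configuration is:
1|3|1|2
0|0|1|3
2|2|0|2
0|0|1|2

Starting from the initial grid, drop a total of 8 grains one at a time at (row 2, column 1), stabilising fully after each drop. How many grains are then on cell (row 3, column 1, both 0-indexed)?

2

0) 1|3|1|2
0|0|1|3
2|2|0|2
0|0|1|2
1) 1|3|1|2
0|0|1|3
2|3|0|2
0|0|1|2
2) 1|3|1|2
0|1|1|3
3|0|1|2
0|1|1|2
3) 1|3|1|2
0|1|1|3
3|1|1|2
0|1|1|2
4) 1|3|1|2
0|1|1|3
3|2|1|2
0|1|1|2
5) 1|3|1|2
0|1|1|3
3|3|1|2
0|1|1|2
6) 1|3|1|2
1|2|1|3
0|1|2|2
1|2|1|2
7) 1|3|1|2
1|2|1|3
0|2|2|2
1|2|1|2
8) 1|3|1|2
1|2|1|3
0|3|2|2
1|2|1|2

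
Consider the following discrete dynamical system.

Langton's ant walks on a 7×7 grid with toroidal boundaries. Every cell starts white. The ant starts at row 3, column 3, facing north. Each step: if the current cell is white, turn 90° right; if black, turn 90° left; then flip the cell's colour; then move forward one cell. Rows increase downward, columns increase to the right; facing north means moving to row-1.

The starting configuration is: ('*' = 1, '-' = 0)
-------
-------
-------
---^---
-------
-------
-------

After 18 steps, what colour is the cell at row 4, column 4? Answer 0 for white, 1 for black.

gen 0: -------
-------
-------
---^---
-------
-------
-------
gen 1: -------
-------
-------
---*>--
-------
-------
-------
gen 2: -------
-------
-------
---**--
----v--
-------
-------
gen 3: -------
-------
-------
---**--
---<*--
-------
-------
gen 4: -------
-------
-------
---^*--
---**--
-------
-------
gen 5: -------
-------
-------
--<-*--
---**--
-------
-------
gen 6: -------
-------
--^----
--*-*--
---**--
-------
-------
gen 7: -------
-------
--*>---
--*-*--
---**--
-------
-------
gen 8: -------
-------
--**---
--*v*--
---**--
-------
-------
gen 9: -------
-------
--**---
--<**--
---**--
-------
-------
gen 10: -------
-------
--**---
---**--
--v**--
-------
-------
gen 11: -------
-------
--**---
---**--
-<***--
-------
-------
gen 12: -------
-------
--**---
-^-**--
-****--
-------
-------
gen 13: -------
-------
--**---
-*>**--
-****--
-------
-------
gen 14: -------
-------
--**---
-****--
-*v**--
-------
-------
gen 15: -------
-------
--**---
-****--
-*->*--
-------
-------
gen 16: -------
-------
--**---
-**^*--
-*--*--
-------
-------
gen 17: -------
-------
--**---
-*<-*--
-*--*--
-------
-------
gen 18: -------
-------
--**---
-*--*--
-*v-*--
-------
-------

1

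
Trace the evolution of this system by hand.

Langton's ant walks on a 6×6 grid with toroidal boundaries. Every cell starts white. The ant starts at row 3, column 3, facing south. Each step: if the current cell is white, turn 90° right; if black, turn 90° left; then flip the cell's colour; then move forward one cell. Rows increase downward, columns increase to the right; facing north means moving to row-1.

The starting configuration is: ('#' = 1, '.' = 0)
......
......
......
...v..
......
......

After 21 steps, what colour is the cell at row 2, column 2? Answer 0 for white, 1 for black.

1

gen 0: ......
......
......
...v..
......
......
gen 1: ......
......
......
..<#..
......
......
gen 2: ......
......
..^...
..##..
......
......
gen 3: ......
......
..#>..
..##..
......
......
gen 4: ......
......
..##..
..#v..
......
......
gen 5: ......
......
..##..
..#.>.
......
......
gen 6: ......
......
..##..
..#.#.
....v.
......
gen 7: ......
......
..##..
..#.#.
...<#.
......
gen 8: ......
......
..##..
..#^#.
...##.
......
gen 9: ......
......
..##..
..##>.
...##.
......
gen 10: ......
......
..##^.
..##..
...##.
......
gen 11: ......
......
..###>
..##..
...##.
......
gen 12: ......
......
..####
..##.v
...##.
......
gen 13: ......
......
..####
..##<#
...##.
......
gen 14: ......
......
..##^#
..####
...##.
......
gen 15: ......
......
..#<.#
..####
...##.
......
gen 16: ......
......
..#..#
..#v##
...##.
......
gen 17: ......
......
..#..#
..#.>#
...##.
......
gen 18: ......
......
..#.^#
..#..#
...##.
......
gen 19: ......
......
..#.#>
..#..#
...##.
......
gen 20: ......
.....^
..#.#.
..#..#
...##.
......
gen 21: ......
>....#
..#.#.
..#..#
...##.
......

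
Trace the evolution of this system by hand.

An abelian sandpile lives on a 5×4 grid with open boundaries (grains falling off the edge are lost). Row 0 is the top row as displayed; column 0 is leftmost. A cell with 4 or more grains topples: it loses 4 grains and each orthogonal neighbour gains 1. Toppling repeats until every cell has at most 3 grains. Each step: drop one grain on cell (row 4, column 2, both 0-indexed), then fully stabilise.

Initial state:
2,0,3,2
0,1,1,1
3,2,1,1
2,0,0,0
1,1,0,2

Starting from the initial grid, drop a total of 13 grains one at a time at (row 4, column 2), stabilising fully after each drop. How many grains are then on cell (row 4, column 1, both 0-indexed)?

gen 0: 2,0,3,2
0,1,1,1
3,2,1,1
2,0,0,0
1,1,0,2
gen 1: 2,0,3,2
0,1,1,1
3,2,1,1
2,0,0,0
1,1,1,2
gen 2: 2,0,3,2
0,1,1,1
3,2,1,1
2,0,0,0
1,1,2,2
gen 3: 2,0,3,2
0,1,1,1
3,2,1,1
2,0,0,0
1,1,3,2
gen 4: 2,0,3,2
0,1,1,1
3,2,1,1
2,0,1,0
1,2,0,3
gen 5: 2,0,3,2
0,1,1,1
3,2,1,1
2,0,1,0
1,2,1,3
gen 6: 2,0,3,2
0,1,1,1
3,2,1,1
2,0,1,0
1,2,2,3
gen 7: 2,0,3,2
0,1,1,1
3,2,1,1
2,0,1,0
1,2,3,3
gen 8: 2,0,3,2
0,1,1,1
3,2,1,1
2,0,2,1
1,3,1,0
gen 9: 2,0,3,2
0,1,1,1
3,2,1,1
2,0,2,1
1,3,2,0
gen 10: 2,0,3,2
0,1,1,1
3,2,1,1
2,0,2,1
1,3,3,0
gen 11: 2,0,3,2
0,1,1,1
3,2,1,1
2,1,3,1
2,0,1,1
gen 12: 2,0,3,2
0,1,1,1
3,2,1,1
2,1,3,1
2,0,2,1
gen 13: 2,0,3,2
0,1,1,1
3,2,1,1
2,1,3,1
2,0,3,1

0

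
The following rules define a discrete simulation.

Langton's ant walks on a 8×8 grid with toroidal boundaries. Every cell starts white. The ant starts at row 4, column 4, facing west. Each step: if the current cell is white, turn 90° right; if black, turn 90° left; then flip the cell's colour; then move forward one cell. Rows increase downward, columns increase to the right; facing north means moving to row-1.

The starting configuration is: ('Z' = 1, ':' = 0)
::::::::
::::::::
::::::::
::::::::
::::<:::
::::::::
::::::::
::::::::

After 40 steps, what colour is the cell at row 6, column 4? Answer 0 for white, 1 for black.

[0] ::::::::
::::::::
::::::::
::::::::
::::<:::
::::::::
::::::::
::::::::
[1] ::::::::
::::::::
::::::::
::::^:::
::::Z:::
::::::::
::::::::
::::::::
[2] ::::::::
::::::::
::::::::
::::Z>::
::::Z:::
::::::::
::::::::
::::::::
[3] ::::::::
::::::::
::::::::
::::ZZ::
::::Zv::
::::::::
::::::::
::::::::
[4] ::::::::
::::::::
::::::::
::::ZZ::
::::<Z::
::::::::
::::::::
::::::::
[5] ::::::::
::::::::
::::::::
::::ZZ::
:::::Z::
::::v:::
::::::::
::::::::
[6] ::::::::
::::::::
::::::::
::::ZZ::
:::::Z::
:::<Z:::
::::::::
::::::::
[7] ::::::::
::::::::
::::::::
::::ZZ::
:::^:Z::
:::ZZ:::
::::::::
::::::::
[8] ::::::::
::::::::
::::::::
::::ZZ::
:::Z>Z::
:::ZZ:::
::::::::
::::::::
[9] ::::::::
::::::::
::::::::
::::ZZ::
:::ZZZ::
:::Zv:::
::::::::
::::::::
[10] ::::::::
::::::::
::::::::
::::ZZ::
:::ZZZ::
:::Z:>::
::::::::
::::::::
[11] ::::::::
::::::::
::::::::
::::ZZ::
:::ZZZ::
:::Z:Z::
:::::v::
::::::::
[12] ::::::::
::::::::
::::::::
::::ZZ::
:::ZZZ::
:::Z:Z::
::::<Z::
::::::::
[13] ::::::::
::::::::
::::::::
::::ZZ::
:::ZZZ::
:::Z^Z::
::::ZZ::
::::::::
[14] ::::::::
::::::::
::::::::
::::ZZ::
:::ZZZ::
:::ZZ>::
::::ZZ::
::::::::
[15] ::::::::
::::::::
::::::::
::::ZZ::
:::ZZ^::
:::ZZ:::
::::ZZ::
::::::::
[16] ::::::::
::::::::
::::::::
::::ZZ::
:::Z<:::
:::ZZ:::
::::ZZ::
::::::::
[17] ::::::::
::::::::
::::::::
::::ZZ::
:::Z::::
:::Zv:::
::::ZZ::
::::::::
[18] ::::::::
::::::::
::::::::
::::ZZ::
:::Z::::
:::Z:>::
::::ZZ::
::::::::
[19] ::::::::
::::::::
::::::::
::::ZZ::
:::Z::::
:::Z:Z::
::::Zv::
::::::::
[20] ::::::::
::::::::
::::::::
::::ZZ::
:::Z::::
:::Z:Z::
::::Z:>:
::::::::
[21] ::::::::
::::::::
::::::::
::::ZZ::
:::Z::::
:::Z:Z::
::::Z:Z:
::::::v:
[22] ::::::::
::::::::
::::::::
::::ZZ::
:::Z::::
:::Z:Z::
::::Z:Z:
:::::<Z:
[23] ::::::::
::::::::
::::::::
::::ZZ::
:::Z::::
:::Z:Z::
::::Z^Z:
:::::ZZ:
[24] ::::::::
::::::::
::::::::
::::ZZ::
:::Z::::
:::Z:Z::
::::ZZ>:
:::::ZZ:
[25] ::::::::
::::::::
::::::::
::::ZZ::
:::Z::::
:::Z:Z^:
::::ZZ::
:::::ZZ:
[26] ::::::::
::::::::
::::::::
::::ZZ::
:::Z::::
:::Z:ZZ>
::::ZZ::
:::::ZZ:
[27] ::::::::
::::::::
::::::::
::::ZZ::
:::Z::::
:::Z:ZZZ
::::ZZ:v
:::::ZZ:
[28] ::::::::
::::::::
::::::::
::::ZZ::
:::Z::::
:::Z:ZZZ
::::ZZ<Z
:::::ZZ:
[29] ::::::::
::::::::
::::::::
::::ZZ::
:::Z::::
:::Z:Z^Z
::::ZZZZ
:::::ZZ:
[30] ::::::::
::::::::
::::::::
::::ZZ::
:::Z::::
:::Z:<:Z
::::ZZZZ
:::::ZZ:
[31] ::::::::
::::::::
::::::::
::::ZZ::
:::Z::::
:::Z:::Z
::::ZvZZ
:::::ZZ:
[32] ::::::::
::::::::
::::::::
::::ZZ::
:::Z::::
:::Z:::Z
::::Z:>Z
:::::ZZ:
[33] ::::::::
::::::::
::::::::
::::ZZ::
:::Z::::
:::Z::^Z
::::Z::Z
:::::ZZ:
[34] ::::::::
::::::::
::::::::
::::ZZ::
:::Z::::
:::Z::Z>
::::Z::Z
:::::ZZ:
[35] ::::::::
::::::::
::::::::
::::ZZ::
:::Z:::^
:::Z::Z:
::::Z::Z
:::::ZZ:
[36] ::::::::
::::::::
::::::::
::::ZZ::
>::Z:::Z
:::Z::Z:
::::Z::Z
:::::ZZ:
[37] ::::::::
::::::::
::::::::
::::ZZ::
Z::Z:::Z
v::Z::Z:
::::Z::Z
:::::ZZ:
[38] ::::::::
::::::::
::::::::
::::ZZ::
Z::Z:::Z
Z::Z::Z<
::::Z::Z
:::::ZZ:
[39] ::::::::
::::::::
::::::::
::::ZZ::
Z::Z:::^
Z::Z::ZZ
::::Z::Z
:::::ZZ:
[40] ::::::::
::::::::
::::::::
::::ZZ::
Z::Z::<:
Z::Z::ZZ
::::Z::Z
:::::ZZ:

1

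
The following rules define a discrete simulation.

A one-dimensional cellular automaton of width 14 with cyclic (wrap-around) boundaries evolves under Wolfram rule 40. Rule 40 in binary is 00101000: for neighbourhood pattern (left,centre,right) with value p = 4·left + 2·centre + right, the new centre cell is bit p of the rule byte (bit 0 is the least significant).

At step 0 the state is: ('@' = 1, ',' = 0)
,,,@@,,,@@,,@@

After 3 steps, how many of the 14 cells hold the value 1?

k=0  ,,,@@,,,@@,,@@
k=1  ,,,@,,,,@,,,@,
k=2  ,,,,,,,,,,,,,,
k=3  ,,,,,,,,,,,,,,

0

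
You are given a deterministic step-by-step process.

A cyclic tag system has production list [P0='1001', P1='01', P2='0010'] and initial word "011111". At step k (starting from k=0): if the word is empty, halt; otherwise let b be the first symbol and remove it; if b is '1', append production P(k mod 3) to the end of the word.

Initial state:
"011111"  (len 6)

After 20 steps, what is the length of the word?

0) "011111"  (len 6)
1) "11111"  (len 5)
2) "111101"  (len 6)
3) "111010010"  (len 9)
4) "110100101001"  (len 12)
5) "1010010100101"  (len 13)
6) "0100101001010010"  (len 16)
7) "100101001010010"  (len 15)
8) "0010100101001001"  (len 16)
9) "010100101001001"  (len 15)
10) "10100101001001"  (len 14)
11) "010010100100101"  (len 15)
12) "10010100100101"  (len 14)
13) "00101001001011001"  (len 17)
14) "0101001001011001"  (len 16)
15) "101001001011001"  (len 15)
16) "010010010110011001"  (len 18)
17) "10010010110011001"  (len 17)
18) "00100101100110010010"  (len 20)
19) "0100101100110010010"  (len 19)
20) "100101100110010010"  (len 18)

18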